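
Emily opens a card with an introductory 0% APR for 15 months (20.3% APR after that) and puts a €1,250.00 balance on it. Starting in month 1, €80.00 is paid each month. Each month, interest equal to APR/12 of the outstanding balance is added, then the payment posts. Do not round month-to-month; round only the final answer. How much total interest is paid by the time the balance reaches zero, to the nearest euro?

€1

Promo months 1–15 at r₀ = 0%/12 = 0; months 16+ at r₁ = 20.3%/12 = 0.0169167.
After month 15 (no interest yet): B = €1,250.00 − 15·€80.00 = €50.00.
Then at r₁ with €80.00/mo: n₂ = −ln(1 − r₁·B/P)/ln(1+r₁) ≈ 0.63 → 1 more payments.
Total paid = 15·€80.00 + €50.85 = €1,250.85; interest = €1,250.85 − €1,250.00 = €0.85.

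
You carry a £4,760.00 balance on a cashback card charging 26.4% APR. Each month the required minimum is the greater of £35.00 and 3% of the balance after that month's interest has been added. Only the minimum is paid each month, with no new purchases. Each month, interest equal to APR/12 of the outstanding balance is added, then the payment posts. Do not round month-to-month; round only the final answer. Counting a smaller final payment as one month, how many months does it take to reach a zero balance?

Monthly rate r = 26.4%/12 = 2.2% = 0.022.
While 3% of the post-interest balance exceeds £35.00, each month B ← (B·(1+r))·(1 − 0.03), i.e. B shrinks by the factor (1+r)·0.97 = 0.99134.
This holds for months 1–165. Entering month 166 the balance is £1,133.29; 3% of the post-interest balance is now below £35.00, so the flat £35.00 minimum applies from here.
From month 166 a fixed £35.00 at rate r clears £1,133.29 in 58 more payments. Total: 165 + 58 = 223 months.

223 months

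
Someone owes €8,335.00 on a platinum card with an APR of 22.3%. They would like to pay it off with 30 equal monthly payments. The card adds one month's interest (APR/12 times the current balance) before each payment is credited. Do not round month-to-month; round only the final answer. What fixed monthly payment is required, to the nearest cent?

€364.95

Monthly rate r = 22.3%/12 = 1.85833% = 0.0185833.
Level-payment amortization: P = B₀·r / (1 − (1+r)^(−n)) = 8335.00·0.0185833 / (1 − 1.01858^(−30)).
Denominator 1 − (1+r)^(−30) = 0.424423534.
P = 154.892 / 0.424423534 ≈ 364.95.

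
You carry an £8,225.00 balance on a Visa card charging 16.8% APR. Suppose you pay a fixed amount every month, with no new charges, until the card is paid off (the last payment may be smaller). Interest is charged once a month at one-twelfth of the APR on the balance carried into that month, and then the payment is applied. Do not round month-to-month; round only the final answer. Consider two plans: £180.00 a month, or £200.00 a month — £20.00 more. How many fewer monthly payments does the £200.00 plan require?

12 fewer payments

Monthly rate r = 16.8%/12 = 1.4% = 0.014.
At £180.00/mo: n = ⌈−ln(1 − rB₀/P)/ln(1+r)⌉ = 74 payments (last £77.57); total interest = total paid − £8,225.00 = £4,992.57.
At £200.00/mo: 62 payments (last £134.88); total interest £4,109.88.
Payments saved = 74 − 62 = 12.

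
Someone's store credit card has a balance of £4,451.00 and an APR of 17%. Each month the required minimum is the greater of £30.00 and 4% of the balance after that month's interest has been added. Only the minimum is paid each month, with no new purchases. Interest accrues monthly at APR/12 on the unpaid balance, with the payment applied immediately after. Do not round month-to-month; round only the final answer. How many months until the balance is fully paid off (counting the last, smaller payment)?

98 months

Monthly rate r = 17%/12 = 1.41667% = 0.0141667.
While 4% of the post-interest balance exceeds £30.00, each month B ← (B·(1+r))·(1 − 0.04), i.e. B shrinks by the factor (1+r)·0.96 = 0.9736.
This holds for months 1–68. Entering month 69 the balance is £721.67; 4% of the post-interest balance is now below £30.00, so the flat £30.00 minimum applies from here.
From month 69 a fixed £30.00 at rate r clears £721.67 in 30 more payments. Total: 68 + 30 = 98 months.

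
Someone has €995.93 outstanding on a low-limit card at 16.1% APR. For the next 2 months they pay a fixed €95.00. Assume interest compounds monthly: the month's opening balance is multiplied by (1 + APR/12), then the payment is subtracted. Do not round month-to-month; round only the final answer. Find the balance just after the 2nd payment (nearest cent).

€831.56

Monthly rate r = 16.1%/12 = 1.34167% = 0.0134167.
Each month: B ← B·(1+r) − €95.00.
Month 1: interest €13.36; balance after payment €914.29.
Month 2: interest €12.27; balance after payment €831.56.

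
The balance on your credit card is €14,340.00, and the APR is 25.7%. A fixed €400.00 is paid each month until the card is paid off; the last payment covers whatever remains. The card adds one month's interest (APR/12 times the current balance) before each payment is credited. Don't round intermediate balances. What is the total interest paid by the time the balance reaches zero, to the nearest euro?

Monthly rate r = 25.7%/12 = 2.14167% = 0.0214167.
Payoff takes n = ⌈−ln(1 − rB₀/P)/ln(1+r)⌉ = ⌈68.903⌉ = 69 payments; the last is €361.75.
Total paid = 68·€400.00 + €361.75 = €27,561.75.
Total interest = total paid − principal = €27,561.75 − €14,340.00 = €13,221.75.

€13,222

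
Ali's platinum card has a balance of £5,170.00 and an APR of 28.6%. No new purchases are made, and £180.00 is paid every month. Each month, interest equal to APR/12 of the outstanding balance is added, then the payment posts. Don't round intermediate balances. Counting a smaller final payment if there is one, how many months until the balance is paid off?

Monthly rate r = 28.6%/12 = 2.38333% = 0.0238333.
Recurrence: B ← B·(1+r) − £180.00.
Month 1: interest £123.22; balance after payment £5,113.22.
Month 2: interest £121.87; balance after payment £5,055.08.
Closed form: n = −ln(1 − rB₀/P)/ln(1+r) = −ln(0.31545)/ln(1.02383) ≈ 48.983, so the balance reaches zero during payment 49.

49 payments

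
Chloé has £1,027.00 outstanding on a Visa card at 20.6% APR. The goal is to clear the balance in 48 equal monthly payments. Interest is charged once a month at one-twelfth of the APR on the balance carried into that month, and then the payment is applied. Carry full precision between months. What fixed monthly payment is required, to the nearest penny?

£31.58

Monthly rate r = 20.6%/12 = 1.71667% = 0.0171667.
Level-payment amortization: P = B₀·r / (1 − (1+r)^(−n)) = 1027.00·0.0171667 / (1 − 1.01717^(−48)).
Denominator 1 − (1+r)^(−48) = 0.558248268.
P = 17.6302 / 0.558248268 ≈ 31.58.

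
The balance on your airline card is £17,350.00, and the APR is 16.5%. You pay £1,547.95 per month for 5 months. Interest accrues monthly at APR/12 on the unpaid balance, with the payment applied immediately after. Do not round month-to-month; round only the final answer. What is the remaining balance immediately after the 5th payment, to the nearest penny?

£10,620.53

Monthly rate r = 16.5%/12 = 1.375% = 0.01375.
Each month: B ← B·(1+r) − £1,547.95.
Month 1: interest £238.56; balance after payment £16,040.61.
Month 2: interest £220.56; balance after payment £14,713.22.
Month 3: interest £202.31; balance after payment £13,367.58.
Month 4: interest £183.80; balance after payment £12,003.43.
Month 5: interest £165.05; balance after payment £10,620.53.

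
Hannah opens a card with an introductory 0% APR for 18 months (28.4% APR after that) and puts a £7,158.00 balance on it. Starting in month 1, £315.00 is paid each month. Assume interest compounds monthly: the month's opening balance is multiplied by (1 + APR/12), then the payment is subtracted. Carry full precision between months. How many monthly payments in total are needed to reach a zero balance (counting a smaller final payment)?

Promo months 1–18 at r₀ = 0%/12 = 0; months 19+ at r₁ = 28.4%/12 = 0.0236667.
After month 18 (no interest yet): B = £7,158.00 − 18·£315.00 = £1,488.00.
Then at r₁ with £315.00/mo: n₂ = −ln(1 − r₁·B/P)/ln(1+r₁) ≈ 5.07 → 6 more payments.

24 months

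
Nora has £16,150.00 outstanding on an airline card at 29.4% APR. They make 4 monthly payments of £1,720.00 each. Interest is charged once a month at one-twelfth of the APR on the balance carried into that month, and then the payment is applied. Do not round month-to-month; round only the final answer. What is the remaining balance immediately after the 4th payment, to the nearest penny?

£10,654.83

Monthly rate r = 29.4%/12 = 2.45% = 0.0245.
Each month: B ← B·(1+r) − £1,720.00.
Month 1: interest £395.67; balance after payment £14,825.67.
Month 2: interest £363.23; balance after payment £13,468.90.
Month 3: interest £329.99; balance after payment £12,078.89.
Month 4: interest £295.93; balance after payment £10,654.83.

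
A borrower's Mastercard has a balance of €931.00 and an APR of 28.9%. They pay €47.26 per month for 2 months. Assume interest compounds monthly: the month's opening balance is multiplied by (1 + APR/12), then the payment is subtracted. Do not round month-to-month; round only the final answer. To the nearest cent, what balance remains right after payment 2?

Monthly rate r = 28.9%/12 = 2.40833% = 0.0240833.
Each month: B ← B·(1+r) − €47.26.
Month 1: interest €22.42; balance after payment €906.16.
Month 2: interest €21.82; balance after payment €880.72.

€880.72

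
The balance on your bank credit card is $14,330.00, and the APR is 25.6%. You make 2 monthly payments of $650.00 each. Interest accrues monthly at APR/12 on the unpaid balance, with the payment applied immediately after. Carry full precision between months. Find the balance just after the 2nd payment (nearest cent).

$13,634.07

Monthly rate r = 25.6%/12 = 2.13333% = 0.0213333.
Each month: B ← B·(1+r) − $650.00.
Month 1: interest $305.71; balance after payment $13,985.71.
Month 2: interest $298.36; balance after payment $13,634.07.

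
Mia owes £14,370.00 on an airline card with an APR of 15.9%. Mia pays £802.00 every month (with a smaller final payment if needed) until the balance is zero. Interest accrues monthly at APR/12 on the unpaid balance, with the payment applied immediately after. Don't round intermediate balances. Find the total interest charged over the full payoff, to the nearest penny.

Monthly rate r = 15.9%/12 = 1.325% = 0.01325.
Payoff takes n = ⌈−ln(1 − rB₀/P)/ln(1+r)⌉ = ⌈20.591⌉ = 21 payments; the last is £474.96.
Total paid = 20·£802.00 + £474.96 = £16,514.96.
Total interest = total paid − principal = £16,514.96 − £14,370.00 = £2,144.96.

£2,144.96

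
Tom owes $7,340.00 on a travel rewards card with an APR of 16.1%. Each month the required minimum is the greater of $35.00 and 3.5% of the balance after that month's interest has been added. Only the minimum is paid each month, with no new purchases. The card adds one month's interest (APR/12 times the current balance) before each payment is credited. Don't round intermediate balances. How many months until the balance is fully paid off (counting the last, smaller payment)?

Monthly rate r = 16.1%/12 = 1.34167% = 0.0134167.
While 3.5% of the post-interest balance exceeds $35.00, each month B ← (B·(1+r))·(1 − 0.035), i.e. B shrinks by the factor (1+r)·0.965 = 0.97795.
This holds for months 1–90. Entering month 91 the balance is $986.46; 3.5% of the post-interest balance is now below $35.00, so the flat $35.00 minimum applies from here.
From month 91 a fixed $35.00 at rate r clears $986.46 in 36 more payments. Total: 90 + 36 = 126 months.

126 months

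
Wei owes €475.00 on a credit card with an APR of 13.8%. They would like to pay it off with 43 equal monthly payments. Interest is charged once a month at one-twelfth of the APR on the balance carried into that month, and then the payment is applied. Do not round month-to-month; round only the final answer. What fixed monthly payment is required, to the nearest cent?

Monthly rate r = 13.8%/12 = 1.15% = 0.0115.
Level-payment amortization: P = B₀·r / (1 − (1+r)^(−n)) = 475.00·0.0115 / (1 − 1.0115^(−43)).
Denominator 1 − (1+r)^(−43) = 0.388400876.
P = 5.4625 / 0.388400876 ≈ 14.06.

€14.06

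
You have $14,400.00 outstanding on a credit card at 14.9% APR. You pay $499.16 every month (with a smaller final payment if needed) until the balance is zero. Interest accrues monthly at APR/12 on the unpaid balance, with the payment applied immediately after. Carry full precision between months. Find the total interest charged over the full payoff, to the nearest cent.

$3,538.94

Monthly rate r = 14.9%/12 = 1.24167% = 0.0124167.
Payoff takes n = ⌈−ln(1 − rB₀/P)/ln(1+r)⌉ = ⌈35.938⌉ = 36 payments; the last is $468.34.
Total paid = 35·$499.16 + $468.34 = $17,938.94.
Total interest = total paid − principal = $17,938.94 − $14,400.00 = $3,538.94.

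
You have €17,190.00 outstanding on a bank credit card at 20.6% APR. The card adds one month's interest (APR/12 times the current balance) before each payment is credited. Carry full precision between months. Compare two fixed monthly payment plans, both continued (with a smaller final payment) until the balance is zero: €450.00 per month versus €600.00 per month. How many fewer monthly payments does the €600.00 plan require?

Monthly rate r = 20.6%/12 = 1.71667% = 0.0171667.
At €450.00/mo: n = ⌈−ln(1 − rB₀/P)/ln(1+r)⌉ = 63 payments (last €295.24); total interest = total paid − €17,190.00 = €11,005.24.
At €600.00/mo: 40 payments (last €463.07); total interest €6,673.07.
Payments saved = 63 − 40 = 23.

23 fewer payments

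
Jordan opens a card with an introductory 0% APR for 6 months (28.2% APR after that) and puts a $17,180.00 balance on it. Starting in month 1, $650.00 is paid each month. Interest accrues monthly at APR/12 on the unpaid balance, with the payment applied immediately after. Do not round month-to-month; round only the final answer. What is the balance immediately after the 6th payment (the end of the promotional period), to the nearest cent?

$13,280.00

Promo months 1–6 at r₀ = 0%/12 = 0; months 7+ at r₁ = 28.2%/12 = 0.0235.
After month 6 (no interest yet): B = $17,180.00 − 6·$650.00 = $13,280.00.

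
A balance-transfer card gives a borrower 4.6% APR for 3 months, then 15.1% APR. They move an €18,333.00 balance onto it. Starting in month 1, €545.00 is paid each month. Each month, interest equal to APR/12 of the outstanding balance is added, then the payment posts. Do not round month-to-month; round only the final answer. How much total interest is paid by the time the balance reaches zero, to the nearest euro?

Promo months 1–3 at r₀ = 4.6%/12 = 0.00383333; months 4+ at r₁ = 15.1%/12 = 0.0125833.
After month 3: iterate B ← B·(1+r₀) − €545.00 for 3 months → €16,903.36.
Then at r₁ with €545.00/mo: n₂ = −ln(1 − r₁·B/P)/ln(1+r₁) ≈ 39.56 → 40 more payments.
Total paid = 42·€545.00 + €308.60 = €23,198.60; interest = €23,198.60 − €18,333.00 = €4,865.60.

€4,866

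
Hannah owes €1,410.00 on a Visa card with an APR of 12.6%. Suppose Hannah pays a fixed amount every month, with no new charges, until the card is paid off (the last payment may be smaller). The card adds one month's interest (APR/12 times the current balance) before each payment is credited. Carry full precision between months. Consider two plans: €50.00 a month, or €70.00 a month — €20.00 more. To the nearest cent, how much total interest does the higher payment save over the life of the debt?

Monthly rate r = 12.6%/12 = 1.05% = 0.0105.
At €50.00/mo: n = ⌈−ln(1 − rB₀/P)/ln(1+r)⌉ = 34 payments (last €30.82); total interest = total paid − €1,410.00 = €270.82.
At €70.00/mo: 23 payments (last €52.52); total interest €182.52.
Interest saved = €270.82 − €182.52 = €88.30.

€88.30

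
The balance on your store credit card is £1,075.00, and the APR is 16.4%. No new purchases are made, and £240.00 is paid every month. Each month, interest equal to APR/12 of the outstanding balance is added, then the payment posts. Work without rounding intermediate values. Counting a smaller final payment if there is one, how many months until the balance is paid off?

Monthly rate r = 16.4%/12 = 1.36667% = 0.0136667.
Recurrence: B ← B·(1+r) − £240.00.
Month 1: interest £14.69; balance after payment £849.69.
Month 2: interest £11.61; balance after payment £621.30.
Month 3: interest £8.49; balance after payment £389.80.
Month 4: interest £5.33; balance after payment £155.12.
Month 5: interest £2.12; balance after payment £0.00.

5 months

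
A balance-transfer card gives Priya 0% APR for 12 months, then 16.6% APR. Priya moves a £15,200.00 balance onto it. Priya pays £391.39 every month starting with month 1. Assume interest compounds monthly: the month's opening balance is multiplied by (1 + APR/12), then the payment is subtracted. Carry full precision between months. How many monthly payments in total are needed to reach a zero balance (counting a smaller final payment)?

46 months

Promo months 1–12 at r₀ = 0%/12 = 0; months 13+ at r₁ = 16.6%/12 = 0.0138333.
After month 12 (no interest yet): B = £15,200.00 − 12·£391.39 = £10,503.32.
Then at r₁ with £391.39/mo: n₂ = −ln(1 − r₁·B/P)/ln(1+r₁) ≈ 33.77 → 34 more payments.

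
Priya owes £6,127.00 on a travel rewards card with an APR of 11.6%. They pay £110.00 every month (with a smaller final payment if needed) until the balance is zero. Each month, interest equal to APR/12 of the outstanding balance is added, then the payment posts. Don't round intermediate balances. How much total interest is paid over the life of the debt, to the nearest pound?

Monthly rate r = 11.6%/12 = 0.966667% = 0.00966667.
Payoff takes n = ⌈−ln(1 − rB₀/P)/ln(1+r)⌉ = ⌈80.365⌉ = 81 payments; the last is £40.25.
Total paid = 80·£110.00 + £40.25 = £8,840.25.
Total interest = total paid − principal = £8,840.25 − £6,127.00 = £2,713.25.

£2,713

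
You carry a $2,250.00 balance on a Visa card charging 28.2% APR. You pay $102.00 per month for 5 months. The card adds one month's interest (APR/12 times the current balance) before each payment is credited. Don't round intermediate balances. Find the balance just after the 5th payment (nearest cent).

Monthly rate r = 28.2%/12 = 2.35% = 0.0235.
Each month: B ← B·(1+r) − $102.00.
Month 1: interest $52.88; balance after payment $2,200.88.
Month 2: interest $51.72; balance after payment $2,150.60.
Month 3: interest $50.54; balance after payment $2,099.13.
Month 4: interest $49.33; balance after payment $2,046.46.
Month 5: interest $48.09; balance after payment $1,992.56.

$1,992.56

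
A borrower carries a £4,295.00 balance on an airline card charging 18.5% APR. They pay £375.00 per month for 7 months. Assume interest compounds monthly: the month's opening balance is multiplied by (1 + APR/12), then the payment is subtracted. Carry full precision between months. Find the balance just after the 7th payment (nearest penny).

Monthly rate r = 18.5%/12 = 1.54167% = 0.0154167.
Each month: B ← B·(1+r) − £375.00.
Month 1: interest £66.21; balance after payment £3,986.21.
Month 2: interest £61.45; balance after payment £3,672.67.
Month 3: interest £56.62; balance after payment £3,354.29.
Month 4: interest £51.71; balance after payment £3,031.00.
Month 5: interest £46.73; balance after payment £2,702.73.
Month 6: interest £41.67; balance after payment £2,369.40.
Month 7: interest £36.53; balance after payment £2,030.92.

£2,030.92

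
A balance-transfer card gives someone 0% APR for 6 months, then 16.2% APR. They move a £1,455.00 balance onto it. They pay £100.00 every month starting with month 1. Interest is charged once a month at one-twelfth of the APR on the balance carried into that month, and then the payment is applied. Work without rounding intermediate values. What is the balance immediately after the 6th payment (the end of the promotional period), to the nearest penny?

Promo months 1–6 at r₀ = 0%/12 = 0; months 7+ at r₁ = 16.2%/12 = 0.0135.
After month 6 (no interest yet): B = £1,455.00 − 6·£100.00 = £855.00.

£855.00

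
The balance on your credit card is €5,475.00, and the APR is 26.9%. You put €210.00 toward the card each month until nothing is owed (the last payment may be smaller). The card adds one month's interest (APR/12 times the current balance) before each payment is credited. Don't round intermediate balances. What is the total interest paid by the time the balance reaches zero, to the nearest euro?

Monthly rate r = 26.9%/12 = 2.24167% = 0.0224167.
Payoff takes n = ⌈−ln(1 − rB₀/P)/ln(1+r)⌉ = ⌈39.610⌉ = 40 payments; the last is €128.62.
Total paid = 39·€210.00 + €128.62 = €8,318.62.
Total interest = total paid − principal = €8,318.62 − €5,475.00 = €2,843.62.

€2,844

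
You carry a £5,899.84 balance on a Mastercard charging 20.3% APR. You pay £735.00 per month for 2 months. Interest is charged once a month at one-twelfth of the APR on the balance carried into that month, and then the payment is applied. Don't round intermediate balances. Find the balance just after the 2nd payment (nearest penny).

£4,618.71

Monthly rate r = 20.3%/12 = 1.69167% = 0.0169167.
Each month: B ← B·(1+r) − £735.00.
Month 1: interest £99.81; balance after payment £5,264.65.
Month 2: interest £89.06; balance after payment £4,618.71.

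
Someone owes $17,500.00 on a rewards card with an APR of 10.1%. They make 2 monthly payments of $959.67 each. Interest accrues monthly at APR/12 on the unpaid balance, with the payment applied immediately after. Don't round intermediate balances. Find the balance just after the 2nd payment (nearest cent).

$15,868.41

Monthly rate r = 10.1%/12 = 0.841667% = 0.00841667.
Each month: B ← B·(1+r) − $959.67.
Month 1: interest $147.29; balance after payment $16,687.62.
Month 2: interest $140.45; balance after payment $15,868.41.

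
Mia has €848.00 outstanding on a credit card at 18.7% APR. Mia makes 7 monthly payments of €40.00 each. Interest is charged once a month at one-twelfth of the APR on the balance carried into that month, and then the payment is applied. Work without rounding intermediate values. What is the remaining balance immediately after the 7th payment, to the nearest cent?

Monthly rate r = 18.7%/12 = 1.55833% = 0.0155833.
Each month: B ← B·(1+r) − €40.00.
Month 1: interest €13.21; balance after payment €821.21.
Month 2: interest €12.80; balance after payment €794.01.
Month 3: interest €12.37; balance after payment €766.39.
Month 4: interest €11.94; balance after payment €738.33.
Month 5: interest €11.51; balance after payment €709.83.
Month 6: interest €11.06; balance after payment €680.90.
Month 7: interest €10.61; balance after payment €651.51.

€651.51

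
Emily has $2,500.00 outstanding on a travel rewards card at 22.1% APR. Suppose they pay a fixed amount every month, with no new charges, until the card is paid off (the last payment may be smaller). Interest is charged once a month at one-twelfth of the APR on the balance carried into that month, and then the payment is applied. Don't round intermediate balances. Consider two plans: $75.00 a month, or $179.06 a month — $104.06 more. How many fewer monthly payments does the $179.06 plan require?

Monthly rate r = 22.1%/12 = 1.84167% = 0.0184167.
At $75.00/mo: n = ⌈−ln(1 − rB₀/P)/ln(1+r)⌉ = 53 payments (last $11.08); total interest = total paid − $2,500.00 = $1,411.08.
At $179.06/mo: 17 payments (last $51.83); total interest $416.79.
Payments saved = 53 − 17 = 36.

36 fewer payments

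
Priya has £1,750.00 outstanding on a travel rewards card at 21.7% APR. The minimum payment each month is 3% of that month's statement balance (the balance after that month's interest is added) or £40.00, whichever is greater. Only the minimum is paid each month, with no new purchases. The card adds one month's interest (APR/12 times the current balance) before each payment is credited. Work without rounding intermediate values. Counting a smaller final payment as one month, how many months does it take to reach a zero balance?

74 months

Monthly rate r = 21.7%/12 = 1.80833% = 0.0180833.
While 3% of the post-interest balance exceeds £40.00, each month B ← (B·(1+r))·(1 − 0.03), i.e. B shrinks by the factor (1+r)·0.97 = 0.98754.
This holds for months 1–24. Entering month 25 the balance is £1,295.27; 3% of the post-interest balance is now below £40.00, so the flat £40.00 minimum applies from here.
From month 25 a fixed £40.00 at rate r clears £1,295.27 in 50 more payments. Total: 24 + 50 = 74 months.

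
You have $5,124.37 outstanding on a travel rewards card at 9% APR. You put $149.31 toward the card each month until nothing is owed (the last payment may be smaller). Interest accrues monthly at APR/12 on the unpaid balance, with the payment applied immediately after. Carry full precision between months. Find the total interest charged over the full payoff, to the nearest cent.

Monthly rate r = 9%/12 = 0.75% = 0.0075.
Payoff takes n = ⌈−ln(1 − rB₀/P)/ln(1+r)⌉ = ⌈39.829⌉ = 40 payments; the last is $123.82.
Total paid = 39·$149.31 + $123.82 = $5,946.91.
Total interest = total paid − principal = $5,946.91 − $5,124.37 = $822.54.

$822.54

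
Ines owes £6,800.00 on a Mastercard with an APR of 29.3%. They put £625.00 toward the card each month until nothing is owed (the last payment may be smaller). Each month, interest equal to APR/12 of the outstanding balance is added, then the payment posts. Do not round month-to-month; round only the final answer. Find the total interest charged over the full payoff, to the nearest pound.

£1,201

Monthly rate r = 29.3%/12 = 2.44167% = 0.0244167.
Payoff takes n = ⌈−ln(1 − rB₀/P)/ln(1+r)⌉ = ⌈12.800⌉ = 13 payments; the last is £501.08.
Total paid = 12·£625.00 + £501.08 = £8,001.08.
Total interest = total paid − principal = £8,001.08 − £6,800.00 = £1,201.08.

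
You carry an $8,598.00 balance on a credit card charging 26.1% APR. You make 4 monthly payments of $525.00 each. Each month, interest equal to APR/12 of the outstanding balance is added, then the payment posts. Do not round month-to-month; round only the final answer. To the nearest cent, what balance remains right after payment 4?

$7,201.27

Monthly rate r = 26.1%/12 = 2.175% = 0.02175.
Each month: B ← B·(1+r) − $525.00.
Month 1: interest $187.01; balance after payment $8,260.01.
Month 2: interest $179.66; balance after payment $7,914.66.
Month 3: interest $172.14; balance after payment $7,561.81.
Month 4: interest $164.47; balance after payment $7,201.27.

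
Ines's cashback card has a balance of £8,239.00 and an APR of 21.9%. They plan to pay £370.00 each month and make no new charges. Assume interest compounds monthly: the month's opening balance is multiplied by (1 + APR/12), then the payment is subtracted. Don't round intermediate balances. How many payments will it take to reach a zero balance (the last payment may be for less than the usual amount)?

29 payments

Monthly rate r = 21.9%/12 = 1.825% = 0.01825.
Recurrence: B ← B·(1+r) − £370.00.
Month 1: interest £150.36; balance after payment £8,019.36.
Month 2: interest £146.35; balance after payment £7,795.72.
Closed form: n = −ln(1 − rB₀/P)/ln(1+r) = −ln(0.59362)/ln(1.01825) ≈ 28.836, so the balance reaches zero during payment 29.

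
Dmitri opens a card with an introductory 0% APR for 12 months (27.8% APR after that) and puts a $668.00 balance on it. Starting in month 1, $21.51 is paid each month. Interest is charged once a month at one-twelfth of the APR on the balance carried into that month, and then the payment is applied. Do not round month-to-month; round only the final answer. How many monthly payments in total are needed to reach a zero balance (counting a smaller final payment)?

38 payments

Promo months 1–12 at r₀ = 0%/12 = 0; months 13+ at r₁ = 27.8%/12 = 0.0231667.
After month 12 (no interest yet): B = $668.00 − 12·$21.51 = $409.88.
Then at r₁ with $21.51/mo: n₂ = −ln(1 − r₁·B/P)/ln(1+r₁) ≈ 25.43 → 26 more payments.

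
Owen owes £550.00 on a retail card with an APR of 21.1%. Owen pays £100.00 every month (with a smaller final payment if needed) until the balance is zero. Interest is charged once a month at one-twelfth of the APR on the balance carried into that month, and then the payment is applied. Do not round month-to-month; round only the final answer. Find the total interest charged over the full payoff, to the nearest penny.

Monthly rate r = 21.1%/12 = 1.75833% = 0.0175833.
Payoff takes n = ⌈−ln(1 − rB₀/P)/ln(1+r)⌉ = ⌈5.835⌉ = 6 payments; the last is £83.63.
Total paid = 5·£100.00 + £83.63 = £583.63.
Total interest = total paid − principal = £583.63 − £550.00 = £33.63.

£33.63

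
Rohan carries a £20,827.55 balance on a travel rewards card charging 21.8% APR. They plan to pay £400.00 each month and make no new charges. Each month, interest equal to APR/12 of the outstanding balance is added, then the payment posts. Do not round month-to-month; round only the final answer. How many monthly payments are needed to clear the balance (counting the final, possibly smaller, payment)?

Monthly rate r = 21.8%/12 = 1.81667% = 0.0181667.
Recurrence: B ← B·(1+r) − £400.00.
Month 1: interest £378.37; balance after payment £20,805.92.
Month 2: interest £377.97; balance after payment £20,783.89.
Closed form: n = −ln(1 − rB₀/P)/ln(1+r) = −ln(0.054082)/ln(1.01817) ≈ 162.037, so the balance reaches zero during payment 163.

163 months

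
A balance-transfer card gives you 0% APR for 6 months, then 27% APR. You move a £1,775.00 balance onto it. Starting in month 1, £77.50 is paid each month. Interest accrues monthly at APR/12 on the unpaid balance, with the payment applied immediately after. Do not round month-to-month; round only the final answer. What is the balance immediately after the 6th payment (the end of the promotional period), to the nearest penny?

£1,310.00

Promo months 1–6 at r₀ = 0%/12 = 0; months 7+ at r₁ = 27%/12 = 0.0225.
After month 6 (no interest yet): B = £1,775.00 − 6·£77.50 = £1,310.00.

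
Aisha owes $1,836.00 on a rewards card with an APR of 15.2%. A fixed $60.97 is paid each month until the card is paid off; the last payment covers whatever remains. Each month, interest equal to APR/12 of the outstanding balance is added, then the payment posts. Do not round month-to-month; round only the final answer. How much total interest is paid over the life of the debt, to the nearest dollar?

$491

Monthly rate r = 15.2%/12 = 1.26667% = 0.0126667.
Payoff takes n = ⌈−ln(1 − rB₀/P)/ln(1+r)⌉ = ⌈38.162⌉ = 39 payments; the last is $9.93.
Total paid = 38·$60.97 + $9.93 = $2,326.79.
Total interest = total paid − principal = $2,326.79 − $1,836.00 = $490.79.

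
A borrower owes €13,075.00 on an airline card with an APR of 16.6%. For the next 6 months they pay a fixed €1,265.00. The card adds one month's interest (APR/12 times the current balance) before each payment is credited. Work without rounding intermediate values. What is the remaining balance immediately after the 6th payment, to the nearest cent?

Monthly rate r = 16.6%/12 = 1.38333% = 0.0138333.
Each month: B ← B·(1+r) − €1,265.00.
Month 1: interest €180.87; balance after payment €11,990.87.
Month 2: interest €165.87; balance after payment €10,891.74.
Month 3: interest €150.67; balance after payment €9,777.41.
Month 4: interest €135.25; balance after payment €8,647.67.
Month 5: interest €119.63; balance after payment €7,502.29.
Month 6: interest €103.78; balance after payment €6,341.08.

€6,341.08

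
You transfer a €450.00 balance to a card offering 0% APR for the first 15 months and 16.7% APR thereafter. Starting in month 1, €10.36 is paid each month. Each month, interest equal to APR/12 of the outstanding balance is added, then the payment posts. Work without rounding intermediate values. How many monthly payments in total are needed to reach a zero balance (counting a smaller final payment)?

Promo months 1–15 at r₀ = 0%/12 = 0; months 16+ at r₁ = 16.7%/12 = 0.0139167.
After month 15 (no interest yet): B = €450.00 − 15·€10.36 = €294.60.
Then at r₁ with €10.36/mo: n₂ = −ln(1 − r₁·B/P)/ln(1+r₁) ≈ 36.45 → 37 more payments.

52 payments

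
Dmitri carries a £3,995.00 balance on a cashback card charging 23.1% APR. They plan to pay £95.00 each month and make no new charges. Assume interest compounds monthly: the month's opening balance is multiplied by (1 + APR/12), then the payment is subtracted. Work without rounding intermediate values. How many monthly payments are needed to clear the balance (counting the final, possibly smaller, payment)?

Monthly rate r = 23.1%/12 = 1.925% = 0.01925.
Recurrence: B ← B·(1+r) − £95.00.
Month 1: interest £76.90; balance after payment £3,976.90.
Month 2: interest £76.56; balance after payment £3,958.46.
Closed form: n = −ln(1 − rB₀/P)/ln(1+r) = −ln(0.19049)/ln(1.01925) ≈ 86.965, so the balance reaches zero during payment 87.

87 payments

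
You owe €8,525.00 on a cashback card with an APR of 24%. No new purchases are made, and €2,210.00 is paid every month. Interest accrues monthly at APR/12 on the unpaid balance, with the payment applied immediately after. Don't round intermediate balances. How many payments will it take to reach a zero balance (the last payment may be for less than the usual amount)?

Monthly rate r = 24%/12 = 2% = 0.02.
Recurrence: B ← B·(1+r) − €2,210.00.
Month 1: interest €170.50; balance after payment €6,485.50.
Month 2: interest €129.71; balance after payment €4,405.21.
Month 3: interest €88.10; balance after payment €2,283.31.
Month 4: interest €45.67; balance after payment €118.98.
Month 5: interest €2.38; balance after payment €0.00.

5 payments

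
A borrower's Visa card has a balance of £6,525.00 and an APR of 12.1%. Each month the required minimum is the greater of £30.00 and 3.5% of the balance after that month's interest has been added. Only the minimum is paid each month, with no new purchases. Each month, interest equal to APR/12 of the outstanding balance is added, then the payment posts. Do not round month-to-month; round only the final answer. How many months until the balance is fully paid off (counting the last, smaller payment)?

114 months

Monthly rate r = 12.1%/12 = 1.00833% = 0.0100833.
While 3.5% of the post-interest balance exceeds £30.00, each month B ← (B·(1+r))·(1 − 0.035), i.e. B shrinks by the factor (1+r)·0.965 = 0.97473.
This holds for months 1–80. Entering month 81 the balance is £842.06; 3.5% of the post-interest balance is now below £30.00, so the flat £30.00 minimum applies from here.
From month 81 a fixed £30.00 at rate r clears £842.06 in 34 more payments. Total: 80 + 34 = 114 months.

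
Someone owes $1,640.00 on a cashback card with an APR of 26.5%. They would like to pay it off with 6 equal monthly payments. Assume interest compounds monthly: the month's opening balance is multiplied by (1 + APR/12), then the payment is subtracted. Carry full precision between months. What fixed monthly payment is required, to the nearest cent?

$294.84

Monthly rate r = 26.5%/12 = 2.20833% = 0.0220833.
Level-payment amortization: P = B₀·r / (1 − (1+r)^(−n)) = 1640.00·0.0220833 / (1 − 1.02208^(−6)).
Denominator 1 − (1+r)^(−6) = 0.12283325.
P = 36.2167 / 0.12283325 ≈ 294.84.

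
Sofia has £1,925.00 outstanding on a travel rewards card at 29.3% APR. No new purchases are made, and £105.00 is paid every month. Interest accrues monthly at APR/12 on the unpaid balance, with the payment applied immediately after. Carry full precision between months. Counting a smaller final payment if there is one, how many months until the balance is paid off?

Monthly rate r = 29.3%/12 = 2.44167% = 0.0244167.
Recurrence: B ← B·(1+r) − £105.00.
Month 1: interest £47.00; balance after payment £1,867.00.
Month 2: interest £45.59; balance after payment £1,807.59.
Closed form: n = −ln(1 − rB₀/P)/ln(1+r) = −ln(0.55236)/ln(1.02442) ≈ 24.605, so the balance reaches zero during payment 25.

25 payments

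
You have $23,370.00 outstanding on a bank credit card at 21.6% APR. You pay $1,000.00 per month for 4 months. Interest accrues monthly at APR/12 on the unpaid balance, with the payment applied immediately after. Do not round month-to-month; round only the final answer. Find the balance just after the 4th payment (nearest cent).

Monthly rate r = 21.6%/12 = 1.8% = 0.018.
Each month: B ← B·(1+r) − $1,000.00.
Month 1: interest $420.66; balance after payment $22,790.66.
Month 2: interest $410.23; balance after payment $22,200.89.
Month 3: interest $399.62; balance after payment $21,600.51.
Month 4: interest $388.81; balance after payment $20,989.32.

$20,989.32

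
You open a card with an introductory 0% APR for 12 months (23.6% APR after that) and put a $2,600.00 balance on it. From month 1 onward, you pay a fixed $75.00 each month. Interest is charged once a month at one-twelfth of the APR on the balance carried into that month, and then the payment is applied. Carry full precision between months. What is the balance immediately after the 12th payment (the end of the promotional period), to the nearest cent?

$1,700.00

Promo months 1–12 at r₀ = 0%/12 = 0; months 13+ at r₁ = 23.6%/12 = 0.0196667.
After month 12 (no interest yet): B = $2,600.00 − 12·$75.00 = $1,700.00.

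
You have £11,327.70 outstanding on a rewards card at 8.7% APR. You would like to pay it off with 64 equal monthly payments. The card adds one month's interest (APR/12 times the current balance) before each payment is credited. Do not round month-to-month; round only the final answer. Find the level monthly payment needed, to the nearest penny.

£221.85

Monthly rate r = 8.7%/12 = 0.725% = 0.00725.
Level-payment amortization: P = B₀·r / (1 − (1+r)^(−n)) = 11327.70·0.00725 / (1 − 1.00725^(−64)).
Denominator 1 − (1+r)^(−64) = 0.370183068.
P = 82.1258 / 0.370183068 ≈ 221.85.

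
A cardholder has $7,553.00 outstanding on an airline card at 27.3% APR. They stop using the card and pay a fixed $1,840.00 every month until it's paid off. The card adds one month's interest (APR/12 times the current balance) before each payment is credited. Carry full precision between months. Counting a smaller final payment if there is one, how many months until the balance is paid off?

Monthly rate r = 27.3%/12 = 2.275% = 0.02275.
Recurrence: B ← B·(1+r) − $1,840.00.
Month 1: interest $171.83; balance after payment $5,884.83.
Month 2: interest $133.88; balance after payment $4,178.71.
Month 3: interest $95.07; balance after payment $2,433.78.
Month 4: interest $55.37; balance after payment $649.14.
Month 5: interest $14.77; balance after payment $0.00.

5 payments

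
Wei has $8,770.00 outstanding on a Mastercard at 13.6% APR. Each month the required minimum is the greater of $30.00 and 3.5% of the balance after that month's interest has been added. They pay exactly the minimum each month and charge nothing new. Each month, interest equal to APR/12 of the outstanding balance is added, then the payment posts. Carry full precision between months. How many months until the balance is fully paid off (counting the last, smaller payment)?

131 months

Monthly rate r = 13.6%/12 = 1.13333% = 0.0113333.
While 3.5% of the post-interest balance exceeds $30.00, each month B ← (B·(1+r))·(1 − 0.035), i.e. B shrinks by the factor (1+r)·0.965 = 0.97594.
This holds for months 1–96. Entering month 97 the balance is $846.21; 3.5% of the post-interest balance is now below $30.00, so the flat $30.00 minimum applies from here.
From month 97 a fixed $30.00 at rate r clears $846.21 in 35 more payments. Total: 96 + 35 = 131 months.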